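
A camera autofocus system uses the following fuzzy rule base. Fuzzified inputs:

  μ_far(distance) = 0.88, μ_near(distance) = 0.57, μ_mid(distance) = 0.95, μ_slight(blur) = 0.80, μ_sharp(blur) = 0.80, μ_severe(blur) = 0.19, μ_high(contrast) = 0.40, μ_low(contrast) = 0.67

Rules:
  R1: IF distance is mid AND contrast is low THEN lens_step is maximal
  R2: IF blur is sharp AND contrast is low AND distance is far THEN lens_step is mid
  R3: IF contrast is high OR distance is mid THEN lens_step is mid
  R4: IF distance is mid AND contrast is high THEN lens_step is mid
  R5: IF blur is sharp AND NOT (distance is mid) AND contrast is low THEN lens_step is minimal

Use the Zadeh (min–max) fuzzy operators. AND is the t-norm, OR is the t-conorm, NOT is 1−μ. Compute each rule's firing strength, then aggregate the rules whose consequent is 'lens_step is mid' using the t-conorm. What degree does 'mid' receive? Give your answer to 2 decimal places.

0.95

R1: mid=0.95, low=0.67; AND[min(a, b)] → w = 0.67
R2: sharp=0.80, low=0.67, far=0.88; AND[min(a, b)] → w = 0.67
R3: high=0.40, mid=0.95; OR[max(a, b)] → w = 0.95
R4: mid=0.95, high=0.40; AND[min(a, b)] → w = 0.40
R5: sharp=0.80, ¬mid=1−0.95=0.05, low=0.67; AND[min(a, b)] → w = 0.05
Rules with consequent 'mid': {R2, R3, R4} → strengths 0.67, 0.95, 0.40
Aggregate via t-conorm [max(a, b)]: 0.95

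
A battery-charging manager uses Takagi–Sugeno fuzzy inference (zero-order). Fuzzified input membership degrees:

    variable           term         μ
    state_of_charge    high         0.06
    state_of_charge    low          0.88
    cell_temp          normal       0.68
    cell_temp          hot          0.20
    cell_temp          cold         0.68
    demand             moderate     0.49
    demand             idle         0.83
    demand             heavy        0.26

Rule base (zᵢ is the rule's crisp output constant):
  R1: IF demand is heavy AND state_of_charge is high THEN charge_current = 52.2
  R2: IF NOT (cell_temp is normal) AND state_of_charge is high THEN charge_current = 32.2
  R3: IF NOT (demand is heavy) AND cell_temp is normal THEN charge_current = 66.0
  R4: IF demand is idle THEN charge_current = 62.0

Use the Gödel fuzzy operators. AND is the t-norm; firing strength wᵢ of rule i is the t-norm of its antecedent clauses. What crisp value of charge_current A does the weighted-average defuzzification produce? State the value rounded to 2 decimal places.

62.21

R1 (z=52.2): heavy=0.26, high=0.06; AND[min(a, b)] → w = 0.06
R2 (z=32.2): ¬normal=1−0.68=0.32, high=0.06; AND[min(a, b)] → w = 0.06
R3 (z=66.0): ¬heavy=1−0.26=0.74, normal=0.68; AND[min(a, b)] → w = 0.68
R4 (z=62.0): idle=0.83 → w = 0.83
Weighted average = (0.06·52.2 + 0.06·32.2 + 0.68·66.0 + 0.83·62.0) / (0.06 + 0.06 + 0.68 + 0.83)
  = 101.4040 / 1.6300 = 62.21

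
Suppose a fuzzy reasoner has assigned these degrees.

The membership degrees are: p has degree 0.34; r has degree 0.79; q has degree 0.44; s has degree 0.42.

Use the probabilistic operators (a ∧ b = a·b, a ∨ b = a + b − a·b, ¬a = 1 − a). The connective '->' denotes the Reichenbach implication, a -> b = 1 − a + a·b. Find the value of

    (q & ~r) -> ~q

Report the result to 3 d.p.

0.959

~r = 1 − 0.7900 = 0.2100
q & ~r = a·b on (0.4400, 0.2100) = 0.0924
~q = 1 − 0.4400 = 0.5600
(q & ~r) -> ~q  [Reichenbach: 1 − a + a·b] with a=0.0924, b=0.5600 → 0.9593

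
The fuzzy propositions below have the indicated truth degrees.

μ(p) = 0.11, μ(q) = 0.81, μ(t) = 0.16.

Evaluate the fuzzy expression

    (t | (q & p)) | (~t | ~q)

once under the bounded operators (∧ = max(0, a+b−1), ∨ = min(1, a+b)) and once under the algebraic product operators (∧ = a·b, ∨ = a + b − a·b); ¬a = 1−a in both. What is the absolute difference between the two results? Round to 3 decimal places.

Under bounded:
  q & p = max(0, a+b−1) on (0.81, 0.11) = 0.00
  t | (q & p) = min(1, a+b) on (0.16, 0.00) = 0.16
  ~t = 1 − 0.16 = 0.84
  ~q = 1 − 0.81 = 0.19
  ~t | ~q = min(1, a+b) on (0.84, 0.19) = 1.00
  (t | (q & p)) | (~t | ~q) = min(1, a+b) on (0.16, 1.00) = 1.00
  → value = 1.0000
Under algebraic product:
  q & p = a·b on (0.8100, 0.1100) = 0.0891
  t | (q & p) = a + b − a·b on (0.1600, 0.0891) = 0.2348
  ~t = 1 − 0.1600 = 0.8400
  ~q = 1 − 0.8100 = 0.1900
  ~t | ~q = a + b − a·b on (0.8400, 0.1900) = 0.8704
  (t | (q & p)) | (~t | ~q) = a + b − a·b on (0.2348, 0.8704) = 0.9008
  → value = 0.9008
|1.0000 − 0.9008| = 0.099

0.099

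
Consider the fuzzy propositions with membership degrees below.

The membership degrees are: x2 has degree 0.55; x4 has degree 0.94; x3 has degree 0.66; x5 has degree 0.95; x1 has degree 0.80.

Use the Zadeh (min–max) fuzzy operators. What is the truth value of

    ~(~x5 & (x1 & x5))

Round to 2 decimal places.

~x5 = 1 − 0.95 = 0.05
x1 & x5 = min(a, b) on (0.80, 0.95) = 0.80
~x5 & (x1 & x5) = min(a, b) on (0.05, 0.80) = 0.05
~(~x5 & (x1 & x5)) = 1 − 0.05 = 0.95

0.95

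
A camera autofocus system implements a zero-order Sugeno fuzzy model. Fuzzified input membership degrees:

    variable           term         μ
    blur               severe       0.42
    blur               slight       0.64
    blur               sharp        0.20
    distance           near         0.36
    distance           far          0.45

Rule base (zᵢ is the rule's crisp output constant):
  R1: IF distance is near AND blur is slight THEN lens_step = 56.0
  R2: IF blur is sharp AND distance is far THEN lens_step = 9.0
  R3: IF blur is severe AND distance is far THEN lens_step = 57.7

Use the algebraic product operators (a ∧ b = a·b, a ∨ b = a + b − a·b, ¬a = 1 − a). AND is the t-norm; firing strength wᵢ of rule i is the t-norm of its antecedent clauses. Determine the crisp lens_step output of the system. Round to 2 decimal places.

48.33

R1 (z=56.0): near=0.36, slight=0.64; AND[a·b] → w = 0.2304
R2 (z=9.0): sharp=0.20, far=0.45; AND[a·b] → w = 0.0900
R3 (z=57.7): severe=0.42, far=0.45; AND[a·b] → w = 0.1890
Weighted average = (0.2304·56.0 + 0.0900·9.0 + 0.1890·57.7) / (0.2304 + 0.0900 + 0.1890)
  = 24.6177 / 0.5094 = 48.33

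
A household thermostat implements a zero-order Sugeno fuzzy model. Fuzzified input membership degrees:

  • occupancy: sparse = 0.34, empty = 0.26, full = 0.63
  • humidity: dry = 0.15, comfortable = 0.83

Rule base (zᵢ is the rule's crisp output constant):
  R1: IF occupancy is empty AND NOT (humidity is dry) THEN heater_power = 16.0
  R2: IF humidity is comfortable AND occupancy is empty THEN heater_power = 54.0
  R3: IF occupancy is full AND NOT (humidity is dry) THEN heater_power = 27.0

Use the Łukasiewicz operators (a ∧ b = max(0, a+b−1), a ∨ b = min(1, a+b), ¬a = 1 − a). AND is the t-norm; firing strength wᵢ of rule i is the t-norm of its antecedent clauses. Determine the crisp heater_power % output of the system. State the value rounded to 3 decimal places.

28.794

R1 (z=16.0): empty=0.26, ¬dry=1−0.15=0.85; AND[max(0, a+b−1)] → w = 0.11
R2 (z=54.0): comfortable=0.83, empty=0.26; AND[max(0, a+b−1)] → w = 0.09
R3 (z=27.0): full=0.63, ¬dry=1−0.15=0.85; AND[max(0, a+b−1)] → w = 0.48
Weighted average = (0.11·16.0 + 0.09·54.0 + 0.48·27.0) / (0.11 + 0.09 + 0.48)
  = 19.5800 / 0.6800 = 28.794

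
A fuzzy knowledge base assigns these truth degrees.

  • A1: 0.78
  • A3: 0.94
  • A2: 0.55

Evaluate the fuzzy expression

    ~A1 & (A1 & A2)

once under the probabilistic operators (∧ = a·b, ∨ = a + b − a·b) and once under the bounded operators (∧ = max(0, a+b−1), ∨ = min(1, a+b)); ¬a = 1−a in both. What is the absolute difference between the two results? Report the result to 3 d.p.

0.094

Under probabilistic:
  ~A1 = 1 − 0.7800 = 0.2200
  A1 & A2 = a·b on (0.7800, 0.5500) = 0.4290
  ~A1 & (A1 & A2) = a·b on (0.2200, 0.4290) = 0.0944
  → value = 0.0944
Under bounded:
  ~A1 = 1 − 0.78 = 0.22
  A1 & A2 = max(0, a+b−1) on (0.78, 0.55) = 0.33
  ~A1 & (A1 & A2) = max(0, a+b−1) on (0.22, 0.33) = 0.00
  → value = 0.0000
|0.0944 − 0.0000| = 0.094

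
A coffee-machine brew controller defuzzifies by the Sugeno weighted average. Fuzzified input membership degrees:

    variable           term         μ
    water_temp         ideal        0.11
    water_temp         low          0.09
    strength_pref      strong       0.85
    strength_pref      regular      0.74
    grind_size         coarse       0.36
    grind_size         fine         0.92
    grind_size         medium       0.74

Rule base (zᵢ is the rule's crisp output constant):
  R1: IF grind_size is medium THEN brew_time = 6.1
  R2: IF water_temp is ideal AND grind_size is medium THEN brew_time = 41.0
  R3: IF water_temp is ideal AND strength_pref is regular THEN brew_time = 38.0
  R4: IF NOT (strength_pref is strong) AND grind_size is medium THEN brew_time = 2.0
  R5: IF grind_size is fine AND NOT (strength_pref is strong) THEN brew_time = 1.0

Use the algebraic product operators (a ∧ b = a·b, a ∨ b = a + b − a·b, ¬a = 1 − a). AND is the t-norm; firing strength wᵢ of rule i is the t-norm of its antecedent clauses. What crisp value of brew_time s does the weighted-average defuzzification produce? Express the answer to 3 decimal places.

R1 (z=6.1): medium=0.74 → w = 0.7400
R2 (z=41.0): ideal=0.11, medium=0.74; AND[a·b] → w = 0.0814
R3 (z=38.0): ideal=0.11, regular=0.74; AND[a·b] → w = 0.0814
R4 (z=2.0): ¬strong=1−0.85=0.15, medium=0.74; AND[a·b] → w = 0.1110
R5 (z=1.0): fine=0.92, ¬strong=1−0.85=0.15; AND[a·b] → w = 0.1380
Weighted average = (0.7400·6.1 + 0.0814·41.0 + 0.0814·38.0 + 0.1110·2.0 + 0.1380·1.0) / (0.7400 + 0.0814 + 0.0814 + 0.1110 + 0.1380)
  = 11.3046 / 1.1518 = 9.815

9.815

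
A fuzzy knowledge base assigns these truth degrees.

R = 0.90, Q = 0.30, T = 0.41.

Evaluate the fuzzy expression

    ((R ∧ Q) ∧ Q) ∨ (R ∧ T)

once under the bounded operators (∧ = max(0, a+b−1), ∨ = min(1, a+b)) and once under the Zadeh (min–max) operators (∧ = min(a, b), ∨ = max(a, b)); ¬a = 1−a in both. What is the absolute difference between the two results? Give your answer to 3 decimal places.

Under bounded:
  R ∧ Q = max(0, a+b−1) on (0.90, 0.30) = 0.20
  (R ∧ Q) ∧ Q = max(0, a+b−1) on (0.20, 0.30) = 0.00
  R ∧ T = max(0, a+b−1) on (0.90, 0.41) = 0.31
  ((R ∧ Q) ∧ Q) ∨ (R ∧ T) = min(1, a+b) on (0.00, 0.31) = 0.31
  → value = 0.3100
Under Zadeh (min–max):
  R ∧ Q = min(a, b) on (0.90, 0.30) = 0.30
  (R ∧ Q) ∧ Q = min(a, b) on (0.30, 0.30) = 0.30
  R ∧ T = min(a, b) on (0.90, 0.41) = 0.41
  ((R ∧ Q) ∧ Q) ∨ (R ∧ T) = max(a, b) on (0.30, 0.41) = 0.41
  → value = 0.4100
|0.3100 − 0.4100| = 0.100

0.100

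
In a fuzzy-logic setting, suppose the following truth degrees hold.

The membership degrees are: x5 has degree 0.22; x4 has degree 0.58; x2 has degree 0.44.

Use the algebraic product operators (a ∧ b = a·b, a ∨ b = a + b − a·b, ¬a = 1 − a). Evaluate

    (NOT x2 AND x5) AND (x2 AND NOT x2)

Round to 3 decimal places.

0.030

NOT x2 = 1 − 0.4400 = 0.5600
NOT x2 AND x5 = a·b on (0.5600, 0.2200) = 0.1232
NOT x2 = 1 − 0.4400 = 0.5600
x2 AND NOT x2 = a·b on (0.4400, 0.5600) = 0.2464
(NOT x2 AND x5) AND (x2 AND NOT x2) = a·b on (0.1232, 0.2464) = 0.0304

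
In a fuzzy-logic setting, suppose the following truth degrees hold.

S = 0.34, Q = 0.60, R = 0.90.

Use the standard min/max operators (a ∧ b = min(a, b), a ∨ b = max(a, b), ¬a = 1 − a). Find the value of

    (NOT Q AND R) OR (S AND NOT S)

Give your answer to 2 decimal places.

0.40

NOT Q = 1 − 0.60 = 0.40
NOT Q AND R = min(a, b) on (0.40, 0.90) = 0.40
NOT S = 1 − 0.34 = 0.66
S AND NOT S = min(a, b) on (0.34, 0.66) = 0.34
(NOT Q AND R) OR (S AND NOT S) = max(a, b) on (0.40, 0.34) = 0.40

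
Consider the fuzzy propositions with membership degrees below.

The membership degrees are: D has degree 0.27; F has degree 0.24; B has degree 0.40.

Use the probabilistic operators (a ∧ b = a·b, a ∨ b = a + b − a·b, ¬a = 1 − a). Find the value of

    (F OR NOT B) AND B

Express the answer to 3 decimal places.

NOT B = 1 − 0.4000 = 0.6000
F OR NOT B = a + b − a·b on (0.2400, 0.6000) = 0.6960
(F OR NOT B) AND B = a·b on (0.6960, 0.4000) = 0.2784

0.278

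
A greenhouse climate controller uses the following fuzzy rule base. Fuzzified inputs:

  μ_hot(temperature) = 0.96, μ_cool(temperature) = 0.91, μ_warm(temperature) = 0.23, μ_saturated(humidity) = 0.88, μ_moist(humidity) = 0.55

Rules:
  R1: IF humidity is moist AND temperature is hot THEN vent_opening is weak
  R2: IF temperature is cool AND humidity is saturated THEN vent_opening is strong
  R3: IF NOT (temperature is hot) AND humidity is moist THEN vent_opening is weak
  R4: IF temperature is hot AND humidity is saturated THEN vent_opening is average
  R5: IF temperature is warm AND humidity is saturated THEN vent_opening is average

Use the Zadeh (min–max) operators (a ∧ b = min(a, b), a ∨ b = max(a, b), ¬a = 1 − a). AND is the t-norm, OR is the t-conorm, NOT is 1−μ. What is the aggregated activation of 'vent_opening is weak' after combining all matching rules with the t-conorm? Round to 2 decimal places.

0.55

R1: moist=0.55, hot=0.96; AND[min(a, b)] → w = 0.55
R2: cool=0.91, saturated=0.88; AND[min(a, b)] → w = 0.88
R3: ¬hot=1−0.96=0.04, moist=0.55; AND[min(a, b)] → w = 0.04
R4: hot=0.96, saturated=0.88; AND[min(a, b)] → w = 0.88
R5: warm=0.23, saturated=0.88; AND[min(a, b)] → w = 0.23
Rules with consequent 'weak': {R1, R3} → strengths 0.55, 0.04
Aggregate via t-conorm [max(a, b)]: 0.55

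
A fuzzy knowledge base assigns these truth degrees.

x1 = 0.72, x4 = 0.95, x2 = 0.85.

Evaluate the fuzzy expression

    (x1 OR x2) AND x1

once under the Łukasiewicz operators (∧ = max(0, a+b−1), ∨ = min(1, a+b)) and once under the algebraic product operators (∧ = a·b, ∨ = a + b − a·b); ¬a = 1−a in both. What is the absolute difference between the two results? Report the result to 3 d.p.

0.030

Under Łukasiewicz:
  x1 OR x2 = min(1, a+b) on (0.72, 0.85) = 1.00
  (x1 OR x2) AND x1 = max(0, a+b−1) on (1.00, 0.72) = 0.72
  → value = 0.7200
Under algebraic product:
  x1 OR x2 = a + b − a·b on (0.7200, 0.8500) = 0.9580
  (x1 OR x2) AND x1 = a·b on (0.9580, 0.7200) = 0.6898
  → value = 0.6898
|0.7200 − 0.6898| = 0.030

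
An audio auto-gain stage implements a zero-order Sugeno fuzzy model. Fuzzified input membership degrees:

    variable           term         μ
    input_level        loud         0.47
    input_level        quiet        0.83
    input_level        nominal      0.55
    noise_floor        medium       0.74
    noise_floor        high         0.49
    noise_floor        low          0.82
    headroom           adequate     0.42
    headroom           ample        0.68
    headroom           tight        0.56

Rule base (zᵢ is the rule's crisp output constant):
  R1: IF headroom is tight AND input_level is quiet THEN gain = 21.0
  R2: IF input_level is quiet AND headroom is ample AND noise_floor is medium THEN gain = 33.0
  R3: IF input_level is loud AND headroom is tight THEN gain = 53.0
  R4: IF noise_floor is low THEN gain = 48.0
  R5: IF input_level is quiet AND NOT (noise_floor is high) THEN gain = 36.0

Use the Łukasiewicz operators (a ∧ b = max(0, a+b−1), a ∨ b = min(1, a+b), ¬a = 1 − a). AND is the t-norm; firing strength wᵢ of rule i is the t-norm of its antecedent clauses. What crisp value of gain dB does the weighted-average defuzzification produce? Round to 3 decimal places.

R1 (z=21.0): tight=0.56, quiet=0.83; AND[max(0, a+b−1)] → w = 0.39
R2 (z=33.0): quiet=0.83, ample=0.68, medium=0.74; AND[max(0, a+b−1)] → w = 0.25
R3 (z=53.0): loud=0.47, tight=0.56; AND[max(0, a+b−1)] → w = 0.03
R4 (z=48.0): low=0.82 → w = 0.82
R5 (z=36.0): quiet=0.83, ¬high=1−0.49=0.51; AND[max(0, a+b−1)] → w = 0.34
Weighted average = (0.39·21.0 + 0.25·33.0 + 0.03·53.0 + 0.82·48.0 + 0.34·36.0) / (0.39 + 0.25 + 0.03 + 0.82 + 0.34)
  = 69.6300 / 1.8300 = 38.049

38.049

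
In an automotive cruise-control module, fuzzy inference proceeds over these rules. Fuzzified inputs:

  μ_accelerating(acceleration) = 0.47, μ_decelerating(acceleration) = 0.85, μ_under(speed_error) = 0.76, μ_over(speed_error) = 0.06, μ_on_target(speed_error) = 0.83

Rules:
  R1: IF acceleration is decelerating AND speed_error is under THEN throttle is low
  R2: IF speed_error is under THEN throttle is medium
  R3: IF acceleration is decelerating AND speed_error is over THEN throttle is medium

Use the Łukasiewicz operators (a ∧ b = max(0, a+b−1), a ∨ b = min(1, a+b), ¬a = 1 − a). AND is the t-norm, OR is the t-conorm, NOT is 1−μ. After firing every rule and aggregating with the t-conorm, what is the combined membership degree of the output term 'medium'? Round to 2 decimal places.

0.76

R1: decelerating=0.85, under=0.76; AND[max(0, a+b−1)] → w = 0.61
R2: under=0.76 → w = 0.76
R3: decelerating=0.85, over=0.06; AND[max(0, a+b−1)] → w = 0.00
Rules with consequent 'medium': {R2, R3} → strengths 0.76, 0.00
Aggregate via t-conorm [min(1, a+b)]: 0.76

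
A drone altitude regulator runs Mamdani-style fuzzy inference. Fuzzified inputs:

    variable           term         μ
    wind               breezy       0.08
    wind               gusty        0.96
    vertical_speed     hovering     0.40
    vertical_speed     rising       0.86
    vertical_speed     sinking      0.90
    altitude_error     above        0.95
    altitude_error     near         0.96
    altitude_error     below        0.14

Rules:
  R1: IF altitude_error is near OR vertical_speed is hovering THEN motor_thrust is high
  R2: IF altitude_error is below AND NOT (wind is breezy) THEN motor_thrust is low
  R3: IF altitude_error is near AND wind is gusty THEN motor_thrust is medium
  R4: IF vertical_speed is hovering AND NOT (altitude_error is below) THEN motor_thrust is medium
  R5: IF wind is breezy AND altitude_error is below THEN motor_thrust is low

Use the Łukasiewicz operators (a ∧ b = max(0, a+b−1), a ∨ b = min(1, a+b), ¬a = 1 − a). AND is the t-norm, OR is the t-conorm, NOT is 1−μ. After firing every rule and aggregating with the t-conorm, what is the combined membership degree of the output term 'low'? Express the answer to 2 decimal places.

R1: near=0.96, hovering=0.40; OR[min(1, a+b)] → w = 1.00
R2: below=0.14, ¬breezy=1−0.08=0.92; AND[max(0, a+b−1)] → w = 0.06
R3: near=0.96, gusty=0.96; AND[max(0, a+b−1)] → w = 0.92
R4: hovering=0.40, ¬below=1−0.14=0.86; AND[max(0, a+b−1)] → w = 0.26
R5: breezy=0.08, below=0.14; AND[max(0, a+b−1)] → w = 0.00
Rules with consequent 'low': {R2, R5} → strengths 0.06, 0.00
Aggregate via t-conorm [min(1, a+b)]: 0.06

0.06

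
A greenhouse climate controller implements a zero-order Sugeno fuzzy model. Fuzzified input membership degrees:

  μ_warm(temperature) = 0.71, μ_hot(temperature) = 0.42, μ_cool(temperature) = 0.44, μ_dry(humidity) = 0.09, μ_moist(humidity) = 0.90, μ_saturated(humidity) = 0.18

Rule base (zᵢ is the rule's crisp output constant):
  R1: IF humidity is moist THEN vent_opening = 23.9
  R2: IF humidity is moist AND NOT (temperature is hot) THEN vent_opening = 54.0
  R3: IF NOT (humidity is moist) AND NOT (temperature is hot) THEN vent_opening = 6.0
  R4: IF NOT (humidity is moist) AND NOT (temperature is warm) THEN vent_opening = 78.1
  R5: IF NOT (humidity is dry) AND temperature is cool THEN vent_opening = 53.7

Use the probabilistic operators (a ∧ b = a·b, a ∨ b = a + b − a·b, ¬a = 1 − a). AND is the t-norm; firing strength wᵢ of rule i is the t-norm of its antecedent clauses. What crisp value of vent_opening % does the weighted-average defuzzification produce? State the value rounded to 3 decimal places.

38.657

R1 (z=23.9): moist=0.90 → w = 0.9000
R2 (z=54.0): moist=0.90, ¬hot=1−0.42=0.58; AND[a·b] → w = 0.5220
R3 (z=6.0): ¬moist=1−0.90=0.10, ¬hot=1−0.42=0.58; AND[a·b] → w = 0.0580
R4 (z=78.1): ¬moist=1−0.90=0.10, ¬warm=1−0.71=0.29; AND[a·b] → w = 0.0290
R5 (z=53.7): ¬dry=1−0.09=0.91, cool=0.44; AND[a·b] → w = 0.4004
Weighted average = (0.9000·23.9 + 0.5220·54.0 + 0.0580·6.0 + 0.0290·78.1 + 0.4004·53.7) / (0.9000 + 0.5220 + 0.0580 + 0.0290 + 0.4004)
  = 73.8124 / 1.9094 = 38.657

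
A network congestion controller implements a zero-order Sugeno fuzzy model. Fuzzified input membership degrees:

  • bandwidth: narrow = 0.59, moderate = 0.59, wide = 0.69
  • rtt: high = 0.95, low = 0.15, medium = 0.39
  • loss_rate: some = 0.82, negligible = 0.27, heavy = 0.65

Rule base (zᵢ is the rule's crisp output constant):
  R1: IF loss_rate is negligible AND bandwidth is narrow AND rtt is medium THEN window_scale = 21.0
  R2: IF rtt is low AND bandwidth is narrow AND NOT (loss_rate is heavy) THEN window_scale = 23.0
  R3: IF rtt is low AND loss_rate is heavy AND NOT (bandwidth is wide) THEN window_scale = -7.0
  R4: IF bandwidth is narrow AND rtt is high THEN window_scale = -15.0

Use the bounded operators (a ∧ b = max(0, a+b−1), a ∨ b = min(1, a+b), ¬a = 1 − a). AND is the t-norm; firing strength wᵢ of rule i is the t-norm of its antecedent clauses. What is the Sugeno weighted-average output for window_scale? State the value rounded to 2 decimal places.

-15.00

R1 (z=21.0): negligible=0.27, narrow=0.59, medium=0.39; AND[max(0, a+b−1)] → w = 0.00
R2 (z=23.0): low=0.15, narrow=0.59, ¬heavy=1−0.65=0.35; AND[max(0, a+b−1)] → w = 0.00
R3 (z=-7.0): low=0.15, heavy=0.65, ¬wide=1−0.69=0.31; AND[max(0, a+b−1)] → w = 0.00
R4 (z=-15.0): narrow=0.59, high=0.95; AND[max(0, a+b−1)] → w = 0.54
Weighted average = (0.00·21.0 + 0.00·23.0 + 0.00·-7.0 + 0.54·-15.0) / (0.00 + 0.00 + 0.00 + 0.54)
  = -8.1000 / 0.5400 = -15.00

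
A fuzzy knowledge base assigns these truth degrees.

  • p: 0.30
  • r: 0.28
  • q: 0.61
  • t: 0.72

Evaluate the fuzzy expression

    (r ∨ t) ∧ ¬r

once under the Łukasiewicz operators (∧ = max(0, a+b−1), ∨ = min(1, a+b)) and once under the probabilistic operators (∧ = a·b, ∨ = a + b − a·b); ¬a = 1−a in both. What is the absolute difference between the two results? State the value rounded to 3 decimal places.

Under Łukasiewicz:
  r ∨ t = min(1, a+b) on (0.28, 0.72) = 1.00
  ¬r = 1 − 0.28 = 0.72
  (r ∨ t) ∧ ¬r = max(0, a+b−1) on (1.00, 0.72) = 0.72
  → value = 0.7200
Under probabilistic:
  r ∨ t = a + b − a·b on (0.2800, 0.7200) = 0.7984
  ¬r = 1 − 0.2800 = 0.7200
  (r ∨ t) ∧ ¬r = a·b on (0.7984, 0.7200) = 0.5748
  → value = 0.5748
|0.7200 − 0.5748| = 0.145

0.145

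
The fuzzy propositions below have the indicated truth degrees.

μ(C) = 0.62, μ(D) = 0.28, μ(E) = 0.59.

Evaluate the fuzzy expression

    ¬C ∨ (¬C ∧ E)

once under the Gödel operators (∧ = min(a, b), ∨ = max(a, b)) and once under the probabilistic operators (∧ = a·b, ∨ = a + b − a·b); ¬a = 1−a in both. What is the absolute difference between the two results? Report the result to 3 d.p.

Under Gödel:
  ¬C = 1 − 0.62 = 0.38
  ¬C = 1 − 0.62 = 0.38
  ¬C ∧ E = min(a, b) on (0.38, 0.59) = 0.38
  ¬C ∨ (¬C ∧ E) = max(a, b) on (0.38, 0.38) = 0.38
  → value = 0.3800
Under probabilistic:
  ¬C = 1 − 0.6200 = 0.3800
  ¬C = 1 − 0.6200 = 0.3800
  ¬C ∧ E = a·b on (0.3800, 0.5900) = 0.2242
  ¬C ∨ (¬C ∧ E) = a + b − a·b on (0.3800, 0.2242) = 0.5190
  → value = 0.5190
|0.3800 − 0.5190| = 0.139

0.139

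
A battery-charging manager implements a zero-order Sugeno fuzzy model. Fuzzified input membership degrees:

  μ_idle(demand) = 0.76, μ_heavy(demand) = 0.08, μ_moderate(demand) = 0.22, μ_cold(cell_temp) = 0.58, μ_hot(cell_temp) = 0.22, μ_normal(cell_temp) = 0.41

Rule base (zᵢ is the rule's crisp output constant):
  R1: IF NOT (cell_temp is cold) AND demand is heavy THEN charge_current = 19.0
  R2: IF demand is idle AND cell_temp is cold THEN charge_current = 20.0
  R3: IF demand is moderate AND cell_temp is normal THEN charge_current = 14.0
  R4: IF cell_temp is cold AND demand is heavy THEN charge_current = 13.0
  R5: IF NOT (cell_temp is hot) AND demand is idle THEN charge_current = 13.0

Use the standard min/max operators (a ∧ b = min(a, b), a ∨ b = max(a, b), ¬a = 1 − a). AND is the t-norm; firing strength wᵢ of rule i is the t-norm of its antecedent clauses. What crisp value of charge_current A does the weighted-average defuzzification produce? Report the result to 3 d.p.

15.767

R1 (z=19.0): ¬cold=1−0.58=0.42, heavy=0.08; AND[min(a, b)] → w = 0.08
R2 (z=20.0): idle=0.76, cold=0.58; AND[min(a, b)] → w = 0.58
R3 (z=14.0): moderate=0.22, normal=0.41; AND[min(a, b)] → w = 0.22
R4 (z=13.0): cold=0.58, heavy=0.08; AND[min(a, b)] → w = 0.08
R5 (z=13.0): ¬hot=1−0.22=0.78, idle=0.76; AND[min(a, b)] → w = 0.76
Weighted average = (0.08·19.0 + 0.58·20.0 + 0.22·14.0 + 0.08·13.0 + 0.76·13.0) / (0.08 + 0.58 + 0.22 + 0.08 + 0.76)
  = 27.1200 / 1.7200 = 15.767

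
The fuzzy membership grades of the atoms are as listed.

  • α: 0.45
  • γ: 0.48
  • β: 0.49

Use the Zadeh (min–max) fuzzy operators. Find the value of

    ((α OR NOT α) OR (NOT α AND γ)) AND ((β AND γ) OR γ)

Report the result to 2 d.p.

NOT α = 1 − 0.45 = 0.55
α OR NOT α = max(a, b) on (0.45, 0.55) = 0.55
NOT α = 1 − 0.45 = 0.55
NOT α AND γ = min(a, b) on (0.55, 0.48) = 0.48
(α OR NOT α) OR (NOT α AND γ) = max(a, b) on (0.55, 0.48) = 0.55
β AND γ = min(a, b) on (0.49, 0.48) = 0.48
(β AND γ) OR γ = max(a, b) on (0.48, 0.48) = 0.48
((α OR NOT α) OR (NOT α AND γ)) AND ((β AND γ) OR γ) = min(a, b) on (0.55, 0.48) = 0.48

0.48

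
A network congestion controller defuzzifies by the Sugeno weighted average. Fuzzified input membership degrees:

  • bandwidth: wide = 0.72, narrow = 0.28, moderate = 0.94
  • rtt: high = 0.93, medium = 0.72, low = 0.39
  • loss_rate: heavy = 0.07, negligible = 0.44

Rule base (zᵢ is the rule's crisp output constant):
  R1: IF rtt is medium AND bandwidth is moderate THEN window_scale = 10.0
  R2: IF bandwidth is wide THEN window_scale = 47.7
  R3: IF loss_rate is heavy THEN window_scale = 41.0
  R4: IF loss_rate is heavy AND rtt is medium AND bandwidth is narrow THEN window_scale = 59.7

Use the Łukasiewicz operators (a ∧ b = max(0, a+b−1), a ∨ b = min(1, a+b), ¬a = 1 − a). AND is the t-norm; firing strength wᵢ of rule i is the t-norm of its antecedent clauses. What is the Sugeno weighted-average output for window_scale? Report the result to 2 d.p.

R1 (z=10.0): medium=0.72, moderate=0.94; AND[max(0, a+b−1)] → w = 0.66
R2 (z=47.7): wide=0.72 → w = 0.72
R3 (z=41.0): heavy=0.07 → w = 0.07
R4 (z=59.7): heavy=0.07, medium=0.72, narrow=0.28; AND[max(0, a+b−1)] → w = 0.00
Weighted average = (0.66·10.0 + 0.72·47.7 + 0.07·41.0 + 0.00·59.7) / (0.66 + 0.72 + 0.07 + 0.00)
  = 43.8140 / 1.4500 = 30.22

30.22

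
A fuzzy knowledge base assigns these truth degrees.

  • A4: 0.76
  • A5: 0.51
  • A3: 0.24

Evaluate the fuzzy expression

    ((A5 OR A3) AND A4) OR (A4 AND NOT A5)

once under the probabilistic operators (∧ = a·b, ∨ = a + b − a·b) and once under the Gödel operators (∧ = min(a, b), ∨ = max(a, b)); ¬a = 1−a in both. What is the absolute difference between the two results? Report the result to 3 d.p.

Under probabilistic:
  A5 OR A3 = a + b − a·b on (0.5100, 0.2400) = 0.6276
  (A5 OR A3) AND A4 = a·b on (0.6276, 0.7600) = 0.4770
  NOT A5 = 1 − 0.5100 = 0.4900
  A4 AND NOT A5 = a·b on (0.7600, 0.4900) = 0.3724
  ((A5 OR A3) AND A4) OR (A4 AND NOT A5) = a + b − a·b on (0.4770, 0.3724) = 0.6718
  → value = 0.6718
Under Gödel:
  A5 OR A3 = max(a, b) on (0.51, 0.24) = 0.51
  (A5 OR A3) AND A4 = min(a, b) on (0.51, 0.76) = 0.51
  NOT A5 = 1 − 0.51 = 0.49
  A4 AND NOT A5 = min(a, b) on (0.76, 0.49) = 0.49
  ((A5 OR A3) AND A4) OR (A4 AND NOT A5) = max(a, b) on (0.51, 0.49) = 0.51
  → value = 0.5100
|0.6718 − 0.5100| = 0.162

0.162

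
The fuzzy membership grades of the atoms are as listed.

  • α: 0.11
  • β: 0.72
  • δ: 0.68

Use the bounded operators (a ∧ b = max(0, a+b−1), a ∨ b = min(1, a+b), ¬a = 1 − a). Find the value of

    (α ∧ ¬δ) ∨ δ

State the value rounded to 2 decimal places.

0.68

¬δ = 1 − 0.68 = 0.32
α ∧ ¬δ = max(0, a+b−1) on (0.11, 0.32) = 0.00
(α ∧ ¬δ) ∨ δ = min(1, a+b) on (0.00, 0.68) = 0.68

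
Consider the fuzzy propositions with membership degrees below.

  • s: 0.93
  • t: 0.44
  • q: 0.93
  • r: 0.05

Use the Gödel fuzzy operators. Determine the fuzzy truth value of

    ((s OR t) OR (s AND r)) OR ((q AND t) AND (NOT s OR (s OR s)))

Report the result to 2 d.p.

s OR t = max(a, b) on (0.93, 0.44) = 0.93
s AND r = min(a, b) on (0.93, 0.05) = 0.05
(s OR t) OR (s AND r) = max(a, b) on (0.93, 0.05) = 0.93
q AND t = min(a, b) on (0.93, 0.44) = 0.44
NOT s = 1 − 0.93 = 0.07
s OR s = max(a, b) on (0.93, 0.93) = 0.93
NOT s OR (s OR s) = max(a, b) on (0.07, 0.93) = 0.93
(q AND t) AND (NOT s OR (s OR s)) = min(a, b) on (0.44, 0.93) = 0.44
((s OR t) OR (s AND r)) OR ((q AND t) AND (NOT s OR (s OR s))) = max(a, b) on (0.93, 0.44) = 0.93

0.93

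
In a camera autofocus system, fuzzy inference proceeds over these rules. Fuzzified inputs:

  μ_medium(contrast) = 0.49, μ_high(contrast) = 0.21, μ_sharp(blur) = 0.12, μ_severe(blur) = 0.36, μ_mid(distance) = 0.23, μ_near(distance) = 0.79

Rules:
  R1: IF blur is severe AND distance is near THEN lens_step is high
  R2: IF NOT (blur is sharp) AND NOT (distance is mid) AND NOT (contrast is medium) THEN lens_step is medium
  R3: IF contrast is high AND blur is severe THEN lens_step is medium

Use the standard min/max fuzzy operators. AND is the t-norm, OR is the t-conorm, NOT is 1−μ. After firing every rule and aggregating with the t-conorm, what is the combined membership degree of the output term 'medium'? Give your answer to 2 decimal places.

R1: severe=0.36, near=0.79; AND[min(a, b)] → w = 0.36
R2: ¬sharp=1−0.12=0.88, ¬mid=1−0.23=0.77, ¬medium=1−0.49=0.51; AND[min(a, b)] → w = 0.51
R3: high=0.21, severe=0.36; AND[min(a, b)] → w = 0.21
Rules with consequent 'medium': {R2, R3} → strengths 0.51, 0.21
Aggregate via t-conorm [max(a, b)]: 0.51

0.51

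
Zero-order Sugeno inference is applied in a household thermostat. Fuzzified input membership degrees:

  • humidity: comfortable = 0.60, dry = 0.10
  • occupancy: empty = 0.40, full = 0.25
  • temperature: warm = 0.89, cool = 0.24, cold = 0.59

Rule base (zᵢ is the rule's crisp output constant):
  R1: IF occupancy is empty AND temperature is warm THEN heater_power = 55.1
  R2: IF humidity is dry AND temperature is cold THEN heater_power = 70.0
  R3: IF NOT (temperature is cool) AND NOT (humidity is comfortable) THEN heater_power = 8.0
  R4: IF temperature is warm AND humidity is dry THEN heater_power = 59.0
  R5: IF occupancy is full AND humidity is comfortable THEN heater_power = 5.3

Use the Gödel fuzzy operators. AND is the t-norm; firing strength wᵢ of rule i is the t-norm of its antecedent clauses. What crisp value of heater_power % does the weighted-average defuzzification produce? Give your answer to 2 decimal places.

R1 (z=55.1): empty=0.40, warm=0.89; AND[min(a, b)] → w = 0.40
R2 (z=70.0): dry=0.10, cold=0.59; AND[min(a, b)] → w = 0.10
R3 (z=8.0): ¬cool=1−0.24=0.76, ¬comfortable=1−0.60=0.40; AND[min(a, b)] → w = 0.40
R4 (z=59.0): warm=0.89, dry=0.10; AND[min(a, b)] → w = 0.10
R5 (z=5.3): full=0.25, comfortable=0.60; AND[min(a, b)] → w = 0.25
Weighted average = (0.40·55.1 + 0.10·70.0 + 0.40·8.0 + 0.10·59.0 + 0.25·5.3) / (0.40 + 0.10 + 0.40 + 0.10 + 0.25)
  = 39.4650 / 1.2500 = 31.57

31.57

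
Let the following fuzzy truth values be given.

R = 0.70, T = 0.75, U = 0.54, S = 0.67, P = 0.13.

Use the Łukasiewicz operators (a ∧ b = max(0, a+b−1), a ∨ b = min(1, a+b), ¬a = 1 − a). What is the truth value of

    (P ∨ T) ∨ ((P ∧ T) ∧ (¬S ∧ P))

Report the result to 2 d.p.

P ∨ T = min(1, a+b) on (0.13, 0.75) = 0.88
P ∧ T = max(0, a+b−1) on (0.13, 0.75) = 0.00
¬S = 1 − 0.67 = 0.33
¬S ∧ P = max(0, a+b−1) on (0.33, 0.13) = 0.00
(P ∧ T) ∧ (¬S ∧ P) = max(0, a+b−1) on (0.00, 0.00) = 0.00
(P ∨ T) ∨ ((P ∧ T) ∧ (¬S ∧ P)) = min(1, a+b) on (0.88, 0.00) = 0.88

0.88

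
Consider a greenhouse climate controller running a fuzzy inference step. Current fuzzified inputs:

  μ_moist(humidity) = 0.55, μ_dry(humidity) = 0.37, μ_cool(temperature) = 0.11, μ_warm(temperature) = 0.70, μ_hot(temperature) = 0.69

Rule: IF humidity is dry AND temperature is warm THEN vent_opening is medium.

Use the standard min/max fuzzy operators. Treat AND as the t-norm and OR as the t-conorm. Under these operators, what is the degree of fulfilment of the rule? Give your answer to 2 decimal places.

firing strength: dry=0.37, warm=0.70; AND[min(a, b)] → w = 0.37

0.37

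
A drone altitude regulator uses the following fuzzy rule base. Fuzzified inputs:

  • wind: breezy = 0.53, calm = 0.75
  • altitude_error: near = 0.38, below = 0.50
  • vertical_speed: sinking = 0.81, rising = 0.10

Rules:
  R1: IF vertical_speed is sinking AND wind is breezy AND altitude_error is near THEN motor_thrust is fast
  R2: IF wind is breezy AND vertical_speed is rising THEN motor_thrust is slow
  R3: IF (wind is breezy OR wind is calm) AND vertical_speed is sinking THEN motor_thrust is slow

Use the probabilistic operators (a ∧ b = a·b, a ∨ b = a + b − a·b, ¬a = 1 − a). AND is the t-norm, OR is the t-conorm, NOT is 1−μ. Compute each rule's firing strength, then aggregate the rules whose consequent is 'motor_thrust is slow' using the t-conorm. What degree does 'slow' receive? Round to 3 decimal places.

0.730

R1: sinking=0.81, breezy=0.53, near=0.38; AND[a·b] → w = 0.1631
R2: breezy=0.53, rising=0.10; AND[a·b] → w = 0.0530
R3: (breezy=0.53 OR calm=0.75) = 0.8825; AND[a·b] with sinking=0.81 → w = 0.7148
Rules with consequent 'slow': {R2, R3} → strengths 0.0530, 0.7148
Aggregate via t-conorm [a + b − a·b]: 0.7299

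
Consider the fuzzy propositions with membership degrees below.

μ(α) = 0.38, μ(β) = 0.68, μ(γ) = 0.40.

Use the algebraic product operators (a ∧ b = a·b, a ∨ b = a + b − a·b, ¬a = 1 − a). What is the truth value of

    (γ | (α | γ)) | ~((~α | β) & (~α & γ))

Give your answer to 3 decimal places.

α | γ = a + b − a·b on (0.3800, 0.4000) = 0.6280
γ | (α | γ) = a + b − a·b on (0.4000, 0.6280) = 0.7768
~α = 1 − 0.3800 = 0.6200
~α | β = a + b − a·b on (0.6200, 0.6800) = 0.8784
~α = 1 − 0.3800 = 0.6200
~α & γ = a·b on (0.6200, 0.4000) = 0.2480
(~α | β) & (~α & γ) = a·b on (0.8784, 0.2480) = 0.2178
~((~α | β) & (~α & γ)) = 1 − 0.2178 = 0.7822
(γ | (α | γ)) | ~((~α | β) & (~α & γ)) = a + b − a·b on (0.7768, 0.7822) = 0.9514

0.951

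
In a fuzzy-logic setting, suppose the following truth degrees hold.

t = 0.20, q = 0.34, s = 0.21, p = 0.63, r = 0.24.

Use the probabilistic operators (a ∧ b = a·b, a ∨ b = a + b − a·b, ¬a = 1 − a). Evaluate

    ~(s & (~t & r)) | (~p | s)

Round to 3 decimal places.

~t = 1 − 0.2000 = 0.8000
~t & r = a·b on (0.8000, 0.2400) = 0.1920
s & (~t & r) = a·b on (0.2100, 0.1920) = 0.0403
~(s & (~t & r)) = 1 − 0.0403 = 0.9597
~p = 1 − 0.6300 = 0.3700
~p | s = a + b − a·b on (0.3700, 0.2100) = 0.5023
~(s & (~t & r)) | (~p | s) = a + b − a·b on (0.9597, 0.5023) = 0.9799

0.980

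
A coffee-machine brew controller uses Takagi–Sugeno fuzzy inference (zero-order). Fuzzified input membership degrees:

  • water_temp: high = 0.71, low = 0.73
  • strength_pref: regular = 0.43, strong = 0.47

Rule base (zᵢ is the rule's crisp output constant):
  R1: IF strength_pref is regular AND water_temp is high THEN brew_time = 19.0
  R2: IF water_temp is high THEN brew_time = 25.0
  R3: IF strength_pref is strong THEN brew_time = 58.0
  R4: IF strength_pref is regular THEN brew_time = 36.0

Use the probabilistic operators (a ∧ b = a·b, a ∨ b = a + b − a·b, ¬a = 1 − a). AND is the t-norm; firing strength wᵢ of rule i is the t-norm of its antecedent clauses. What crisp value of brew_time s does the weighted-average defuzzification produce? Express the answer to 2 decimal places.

34.61

R1 (z=19.0): regular=0.43, high=0.71; AND[a·b] → w = 0.3053
R2 (z=25.0): high=0.71 → w = 0.7100
R3 (z=58.0): strong=0.47 → w = 0.4700
R4 (z=36.0): regular=0.43 → w = 0.4300
Weighted average = (0.3053·19.0 + 0.7100·25.0 + 0.4700·58.0 + 0.4300·36.0) / (0.3053 + 0.7100 + 0.4700 + 0.4300)
  = 66.2907 / 1.9153 = 34.61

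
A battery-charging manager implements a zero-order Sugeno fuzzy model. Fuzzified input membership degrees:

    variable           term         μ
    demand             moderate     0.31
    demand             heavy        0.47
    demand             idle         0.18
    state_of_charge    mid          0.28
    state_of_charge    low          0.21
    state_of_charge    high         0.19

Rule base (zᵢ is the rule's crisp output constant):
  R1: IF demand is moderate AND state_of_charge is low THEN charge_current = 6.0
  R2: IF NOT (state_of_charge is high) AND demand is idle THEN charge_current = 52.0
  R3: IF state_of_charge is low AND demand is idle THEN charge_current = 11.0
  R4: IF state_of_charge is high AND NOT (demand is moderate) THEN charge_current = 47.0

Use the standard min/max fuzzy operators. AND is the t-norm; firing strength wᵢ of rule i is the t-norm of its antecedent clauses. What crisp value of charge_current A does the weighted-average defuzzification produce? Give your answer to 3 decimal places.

28.329

R1 (z=6.0): moderate=0.31, low=0.21; AND[min(a, b)] → w = 0.21
R2 (z=52.0): ¬high=1−0.19=0.81, idle=0.18; AND[min(a, b)] → w = 0.18
R3 (z=11.0): low=0.21, idle=0.18; AND[min(a, b)] → w = 0.18
R4 (z=47.0): high=0.19, ¬moderate=1−0.31=0.69; AND[min(a, b)] → w = 0.19
Weighted average = (0.21·6.0 + 0.18·52.0 + 0.18·11.0 + 0.19·47.0) / (0.21 + 0.18 + 0.18 + 0.19)
  = 21.5300 / 0.7600 = 28.329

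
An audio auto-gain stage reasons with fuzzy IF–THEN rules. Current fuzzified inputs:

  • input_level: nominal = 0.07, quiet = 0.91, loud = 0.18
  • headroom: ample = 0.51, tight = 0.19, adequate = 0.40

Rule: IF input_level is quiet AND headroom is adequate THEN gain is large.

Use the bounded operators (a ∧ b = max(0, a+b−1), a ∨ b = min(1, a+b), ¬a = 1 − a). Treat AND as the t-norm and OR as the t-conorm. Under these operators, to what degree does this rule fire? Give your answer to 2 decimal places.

firing strength: quiet=0.91, adequate=0.40; AND[max(0, a+b−1)] → w = 0.31

0.31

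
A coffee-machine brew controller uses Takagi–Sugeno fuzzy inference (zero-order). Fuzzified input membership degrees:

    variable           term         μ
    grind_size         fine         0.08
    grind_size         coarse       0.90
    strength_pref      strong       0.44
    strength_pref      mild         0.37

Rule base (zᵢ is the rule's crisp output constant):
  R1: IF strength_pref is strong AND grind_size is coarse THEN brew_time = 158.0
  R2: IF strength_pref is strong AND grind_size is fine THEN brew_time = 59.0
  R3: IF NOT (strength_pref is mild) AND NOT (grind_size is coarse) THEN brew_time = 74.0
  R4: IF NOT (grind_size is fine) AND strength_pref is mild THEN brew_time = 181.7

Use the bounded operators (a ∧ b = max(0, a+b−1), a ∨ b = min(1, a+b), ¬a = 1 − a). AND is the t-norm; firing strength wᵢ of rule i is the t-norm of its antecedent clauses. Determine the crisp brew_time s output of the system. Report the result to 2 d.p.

168.91

R1 (z=158.0): strong=0.44, coarse=0.90; AND[max(0, a+b−1)] → w = 0.34
R2 (z=59.0): strong=0.44, fine=0.08; AND[max(0, a+b−1)] → w = 0.00
R3 (z=74.0): ¬mild=1−0.37=0.63, ¬coarse=1−0.90=0.10; AND[max(0, a+b−1)] → w = 0.00
R4 (z=181.7): ¬fine=1−0.08=0.92, mild=0.37; AND[max(0, a+b−1)] → w = 0.29
Weighted average = (0.34·158.0 + 0.00·59.0 + 0.00·74.0 + 0.29·181.7) / (0.34 + 0.00 + 0.00 + 0.29)
  = 106.4130 / 0.6300 = 168.91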